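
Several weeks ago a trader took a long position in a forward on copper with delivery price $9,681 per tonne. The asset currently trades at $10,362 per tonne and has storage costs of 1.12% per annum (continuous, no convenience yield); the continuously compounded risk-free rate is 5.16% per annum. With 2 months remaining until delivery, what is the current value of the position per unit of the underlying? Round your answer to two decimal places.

$783.26 per tonne

Current fair forward for the remaining 2 months: F = S·e^((r + u)·T), (r + u) = 0.0516 + 0.0112 = 0.0628
F = 10362 · e^(0.0628 × 2/12) = 10362 × 1.01052163 = 10471.0251
Value of long forward = (F − K)·e^(−rT) = (10471.0251 − 9681) · e^(−0.0516·2/12)
= 790.0251 × 0.99143687 = 783.26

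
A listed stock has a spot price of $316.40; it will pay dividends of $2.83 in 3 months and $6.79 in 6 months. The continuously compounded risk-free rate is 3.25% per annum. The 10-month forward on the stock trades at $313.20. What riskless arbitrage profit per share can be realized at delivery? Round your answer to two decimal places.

PV(dividends) I = 2.83·e^(−0.0325·3/12) + 6.79·e^(−0.0325·6/12) = 9.4877
Fair forward F* = (S − I)·e^(rT) = (316.40 − 9.4877)·e^0.027083 = 306.9123 × 1.027453 = 315.3380
Market $313.20 < fair 315.3380: forward underpriced → reverse cash-and-carry (short the stock, invest proceeds at r, pay the dividends, go long the forward).
Profit at T = |F_mkt − F*| = |313.20 − 315.3380| = $2.14 per share

$2.14 per share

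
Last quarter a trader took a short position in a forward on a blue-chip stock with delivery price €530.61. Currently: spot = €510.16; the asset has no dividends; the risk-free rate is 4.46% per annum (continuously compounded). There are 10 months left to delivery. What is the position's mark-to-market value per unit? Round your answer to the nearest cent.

€1.09

Current fair forward for the remaining 10 months: F = S·e^(r·T), r = 0.0446
F = 510.16 · e^(0.0446 × 10/12) = 510.16 × 1.037866 = 529.4777
Value of long forward = (F − K)·e^(−rT) = (529.4777 − 530.61) · e^(−0.0446·10/12)
= -1.1323 × 0.963516 = -1.09
Short position value = −(long value) = €1.09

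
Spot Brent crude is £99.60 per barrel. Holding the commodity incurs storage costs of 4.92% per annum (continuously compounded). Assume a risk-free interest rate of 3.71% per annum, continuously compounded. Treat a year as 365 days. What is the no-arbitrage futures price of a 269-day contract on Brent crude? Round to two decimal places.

£106.14 per barrel

Net carry = r + u − y = 0.0371 + 0.0492 − 0.0000 = 0.0863
F = S·e^((r+u−y)T) = 99.60 · e^(0.0863 × 269/365) = 99.60 · e^0.063602
= 99.60 × 1.065668 = £106.14 per barrel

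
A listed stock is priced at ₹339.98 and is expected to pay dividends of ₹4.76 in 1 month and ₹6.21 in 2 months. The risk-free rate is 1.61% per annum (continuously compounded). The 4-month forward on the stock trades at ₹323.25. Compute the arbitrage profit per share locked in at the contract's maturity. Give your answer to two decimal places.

PV(dividends) I = 4.76·e^(−0.0161·1/12) + 6.21·e^(−0.0161·2/12) = 10.9470
Fair forward F* = (S − I)·e^(rT) = (339.98 − 10.9470)·e^0.005367 = 329.0330 × 1.005381 = 330.8035
Market ₹323.25 < fair 330.8035: forward underpriced → reverse cash-and-carry (short the stock, invest proceeds at r, pay the dividends, go long the forward).
Profit at T = |F_mkt − F*| = |323.25 − 330.8035| = ₹7.55 per share

₹7.55 per share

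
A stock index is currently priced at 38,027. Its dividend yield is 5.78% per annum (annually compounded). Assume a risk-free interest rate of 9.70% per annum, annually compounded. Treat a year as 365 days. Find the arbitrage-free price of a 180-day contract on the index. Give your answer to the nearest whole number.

38,716

F = S · (1+r)^T / (1+q)^T
= 38027 × 1.046714 / 1.028098 = 38027 × 1.018107
F = 38,716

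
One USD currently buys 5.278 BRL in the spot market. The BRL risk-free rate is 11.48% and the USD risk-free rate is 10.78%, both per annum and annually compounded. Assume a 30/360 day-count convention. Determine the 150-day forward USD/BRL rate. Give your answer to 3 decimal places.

5.292

By covered interest parity, F = S · (1+r_BRL)^T / (1+r_USD)^T
= 5.278 × 1.046322 / 1.043580 = 5.278 × 1.002627
F = 5.292 BRL per USD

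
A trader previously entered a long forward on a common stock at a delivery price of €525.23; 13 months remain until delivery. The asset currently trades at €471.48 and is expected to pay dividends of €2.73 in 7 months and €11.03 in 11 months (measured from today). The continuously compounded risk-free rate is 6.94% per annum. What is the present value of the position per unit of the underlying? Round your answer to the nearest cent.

PV(remaining dividends) I = 2.73·e^(−0.0694·7/12) + 11.03·e^(−0.0694·11/12) = 12.9718
Current forward F = (S − I)·e^(rT) = (471.48 − 12.9718)·e^(0.0694·13/12) = 458.5082 × 1.078082 = 494.3094
Value (long) = (F − K)·e^(−rT) = (494.3094 − 525.23) × 0.927573 = -28.6811
Value = -€28.68

-€28.68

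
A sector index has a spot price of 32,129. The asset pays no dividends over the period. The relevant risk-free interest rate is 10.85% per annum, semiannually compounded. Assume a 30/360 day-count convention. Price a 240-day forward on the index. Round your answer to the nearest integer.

F = S · (1+r/2)^(2T)
= 32129 × 1.072980
F = 34,474

34,474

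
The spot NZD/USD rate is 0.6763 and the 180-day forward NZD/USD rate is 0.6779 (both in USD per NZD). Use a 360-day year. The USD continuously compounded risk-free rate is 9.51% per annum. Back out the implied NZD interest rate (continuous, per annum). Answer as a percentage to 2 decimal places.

F = S·e^((r_USD − r_NZD)T) ⇒ r_NZD = r_USD − ln(F/S)/T
ln(0.6779/0.6763) = 0.002363; /(180/360) = 0.004726
r_NZD = 0.0951 − 0.004726 = 0.090374
r_NZD = 9.04%

9.04%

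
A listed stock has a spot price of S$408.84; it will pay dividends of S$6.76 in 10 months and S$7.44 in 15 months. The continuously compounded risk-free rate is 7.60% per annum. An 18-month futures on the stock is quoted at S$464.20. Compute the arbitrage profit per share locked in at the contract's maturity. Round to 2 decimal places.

PV(dividends) I = 6.76·e^(−0.0760·10/12) + 7.44·e^(−0.0760·15/12) = 13.1109
Fair futures F* = (S − I)·e^(rT) = (408.84 − 13.1109)·e^0.114000 = 395.7291 × 1.120752 = 443.5142
Market S$464.20 > fair 443.5142: forward overpriced → cash-and-carry (borrow at r, buy the stock and collect the dividends, short the forward).
Profit at T = |F_mkt − F*| = |464.20 − 443.5142| = S$20.69 per share

S$20.69 per share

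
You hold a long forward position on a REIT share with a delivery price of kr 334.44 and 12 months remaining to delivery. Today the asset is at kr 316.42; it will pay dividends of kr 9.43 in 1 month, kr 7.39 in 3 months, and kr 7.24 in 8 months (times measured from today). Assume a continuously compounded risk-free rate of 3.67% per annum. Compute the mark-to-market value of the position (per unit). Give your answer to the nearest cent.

PV(remaining dividends) I = 9.43·e^(−0.0367·1/12) + 7.39·e^(−0.0367·3/12) + 7.24·e^(−0.0367·8/12) = 23.7887
Current forward F = (S − I)·e^(rT) = (316.42 − 23.7887)·e^(0.0367·12/12) = 292.6313 × 1.037382 = 303.5704
Value (long) = (F − K)·e^(−rT) = (303.5704 − 334.44) × 0.963965 = -29.7572
Value = -kr 29.76

-kr 29.76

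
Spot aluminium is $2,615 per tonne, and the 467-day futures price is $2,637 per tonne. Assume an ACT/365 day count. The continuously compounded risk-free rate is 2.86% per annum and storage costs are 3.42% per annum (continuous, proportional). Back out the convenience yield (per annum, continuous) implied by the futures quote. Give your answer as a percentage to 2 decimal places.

5.63%

F = S·e^((r+u−y)T) ⇒ (r+u−y) = ln(F/S)/T
ln(2637/2615) = 0.008378; /T ⇒ 0.006548
y = r + u − ln(F/S)/T = 0.0286 + 0.0342 − 0.006548 = 0.056252
y = 5.63%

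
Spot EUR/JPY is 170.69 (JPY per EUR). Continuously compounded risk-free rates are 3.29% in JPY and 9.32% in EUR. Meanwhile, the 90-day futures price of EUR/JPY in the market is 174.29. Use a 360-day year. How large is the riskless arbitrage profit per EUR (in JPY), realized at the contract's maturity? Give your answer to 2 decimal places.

6.15 per EUR (in JPY)

Fair futures: F* = S·e^(carry·T), with carry = (r_JPY − r_EUR) = 0.0329 − 0.0932 = -0.0603
F* = 170.69 · e^(-0.0603 × 90/360) = 170.69 · e^-0.015075 = 170.69 × 0.985038 = 168.1361
Market 174.29 > fair 168.1361: forward overpriced → cash-and-carry (buy spot, short the forward).
At maturity, profit = |F_mkt − F*| = |174.29 − 168.1361| = 6.15 per EUR (in JPY)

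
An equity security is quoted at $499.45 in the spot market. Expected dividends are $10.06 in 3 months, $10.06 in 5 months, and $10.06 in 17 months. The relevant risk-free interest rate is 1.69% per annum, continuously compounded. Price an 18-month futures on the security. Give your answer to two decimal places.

$481.68

PV(dividends) I = 10.06·e^(−0.0169·3/12) + 10.06·e^(−0.0169·5/12) + 10.06·e^(−0.0169·17/12)
I = 10.0176 + 9.9894 + 9.8220 = 29.8290
F = (S − I)·e^(rT) = (499.45 − 29.8290) · e^(0.0169·18/12)
= 469.6210 · e^0.025350 = 469.6210 × 1.025674 = $481.68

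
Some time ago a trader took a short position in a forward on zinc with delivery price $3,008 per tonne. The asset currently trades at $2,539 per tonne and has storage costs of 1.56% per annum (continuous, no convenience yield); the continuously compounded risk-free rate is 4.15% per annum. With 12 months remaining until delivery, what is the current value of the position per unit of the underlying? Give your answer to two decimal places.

Current fair forward for the remaining 12 months: F = S·e^((r + u)·T), (r + u) = 0.0415 + 0.0156 = 0.0571
F = 2539 · e^(0.0571 × 12/12) = 2539 × 1.05876168 = 2688.1959
Value of long forward = (F − K)·e^(−rT) = (2688.1959 − 3008) · e^(−0.0415·12/12)
= -319.8041 × 0.95934934 = -306.80
Short position value = −(long value) = $306.80

$306.80 per tonne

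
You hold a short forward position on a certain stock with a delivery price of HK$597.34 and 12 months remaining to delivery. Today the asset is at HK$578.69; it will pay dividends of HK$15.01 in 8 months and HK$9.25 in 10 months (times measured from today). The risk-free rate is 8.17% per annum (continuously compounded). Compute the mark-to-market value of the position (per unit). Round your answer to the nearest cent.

PV(remaining dividends) I = 15.01·e^(−0.0817·8/12) + 9.25·e^(−0.0817·10/12) = 22.8555
Current forward F = (S − I)·e^(rT) = (578.69 − 22.8555)·e^(0.0817·12/12) = 555.8345 × 1.085130 = 603.1527
Value (long) = (F − K)·e^(−rT) = (603.1527 − 597.34) × 0.921548 = 5.3567
Short position value = −(long value) = -HK$5.36

-HK$5.36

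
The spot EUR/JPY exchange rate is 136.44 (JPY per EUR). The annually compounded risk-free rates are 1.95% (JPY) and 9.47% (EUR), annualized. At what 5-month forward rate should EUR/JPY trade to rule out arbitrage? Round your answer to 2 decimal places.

By covered interest parity, F = S · (1+r_JPY)^T / (1+r_EUR)^T
= 136.44 × 1.008079 / 1.038420 = 136.44 × 0.970782
F = 132.45 JPY per EUR

132.45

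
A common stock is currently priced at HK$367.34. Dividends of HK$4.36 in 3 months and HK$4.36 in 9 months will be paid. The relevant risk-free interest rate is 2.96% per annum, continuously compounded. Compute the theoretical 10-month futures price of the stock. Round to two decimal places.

HK$367.71

PV(dividends) I = 4.36·e^(−0.0296·3/12) + 4.36·e^(−0.0296·9/12)
I = 4.3279 + 4.2643 = 8.5922
F = (S − I)·e^(rT) = (367.34 − 8.5922) · e^(0.0296·10/12)
= 358.7478 · e^0.024667 = 358.7478 × 1.024974 = HK$367.71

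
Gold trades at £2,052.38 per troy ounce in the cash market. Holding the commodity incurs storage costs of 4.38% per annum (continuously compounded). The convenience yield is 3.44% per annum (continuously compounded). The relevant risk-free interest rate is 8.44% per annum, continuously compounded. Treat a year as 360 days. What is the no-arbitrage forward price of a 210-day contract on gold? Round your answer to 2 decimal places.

£2,167.81 per troy ounce

Net carry = r + u − y = 0.0844 + 0.0438 − 0.0344 = 0.0938
F = S·e^((r+u−y)T) = 2052.38 · e^(0.0938 × 210/360) = 2052.38 · e^0.05471667
= 2052.38 × 1.05624131 = £2,167.81 per troy ounce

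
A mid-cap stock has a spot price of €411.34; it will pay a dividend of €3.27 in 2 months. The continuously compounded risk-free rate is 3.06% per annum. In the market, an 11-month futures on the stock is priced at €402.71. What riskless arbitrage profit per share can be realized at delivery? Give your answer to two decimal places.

€16.99 per share

PV(dividends) I = 3.27·e^(−0.0306·2/12) = 3.2534
Fair futures F* = (S − I)·e^(rT) = (411.34 − 3.2534)·e^0.028050 = 408.0866 × 1.028447 = 419.6954
Market €402.71 < fair 419.6954: forward underpriced → reverse cash-and-carry (short the stock, invest proceeds at r, pay the dividends, go long the forward).
Profit at T = |F_mkt − F*| = |402.71 − 419.6954| = €16.99 per share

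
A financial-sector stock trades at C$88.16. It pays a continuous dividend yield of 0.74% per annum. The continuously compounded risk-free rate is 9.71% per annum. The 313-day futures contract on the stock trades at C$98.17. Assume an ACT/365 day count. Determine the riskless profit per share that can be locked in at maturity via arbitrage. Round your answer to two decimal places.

C$2.96 per share

Fair futures: F* = S·e^(carry·T), with carry = (r − q) = 0.0971 − 0.0074 = 0.0897
F* = 88.16 · e^(0.0897 × 313/365) = 88.16 · e^0.076921 = 88.16 × 1.079957 = C$95.2090
Market C$98.17 > fair C$95.2090: forward overpriced → cash-and-carry (buy spot, short the forward).
At maturity, profit = |F_mkt − F*| = |98.17 − 95.2090| = C$2.96 per share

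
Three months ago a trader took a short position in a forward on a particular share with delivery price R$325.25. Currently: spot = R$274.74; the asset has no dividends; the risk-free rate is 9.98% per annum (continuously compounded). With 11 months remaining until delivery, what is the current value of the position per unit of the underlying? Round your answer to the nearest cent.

R$22.08

Current fair forward for the remaining 11 months: F = S·e^(r·T), r = 0.0998
F = 274.74 · e^(0.0998 × 11/12) = 274.74 × 1.095799 = 301.0598
Value of long forward = (F − K)·e^(−rT) = (301.0598 − 325.25) · e^(−0.0998·11/12)
= -24.1902 × 0.912577 = -22.08
Short position value = −(long value) = R$22.08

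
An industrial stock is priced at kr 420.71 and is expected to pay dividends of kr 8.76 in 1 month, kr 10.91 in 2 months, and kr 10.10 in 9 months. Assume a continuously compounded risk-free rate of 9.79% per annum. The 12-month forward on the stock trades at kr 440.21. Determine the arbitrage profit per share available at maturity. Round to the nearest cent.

PV(dividends) I = 8.76·e^(−0.0979·1/12) + 10.91·e^(−0.0979·2/12) + 10.10·e^(−0.0979·9/12) = 28.8072
Fair forward F* = (S − I)·e^(rT) = (420.71 − 28.8072)·e^0.097900 = 391.9028 × 1.102852 = 432.2108
Market kr 440.21 > fair 432.2108: forward overpriced → cash-and-carry (borrow at r, buy the stock and collect the dividends, short the forward).
Profit at T = |F_mkt − F*| = |440.21 − 432.2108| = kr 8.00 per share

kr 8.00 per share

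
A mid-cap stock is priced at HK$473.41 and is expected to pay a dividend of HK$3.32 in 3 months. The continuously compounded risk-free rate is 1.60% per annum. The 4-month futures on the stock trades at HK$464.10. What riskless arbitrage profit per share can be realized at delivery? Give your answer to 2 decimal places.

HK$8.52 per share

PV(dividends) I = 3.32·e^(−0.0160·3/12) = 3.3067
Fair futures F* = (S − I)·e^(rT) = (473.41 − 3.3067)·e^0.005333 = 470.1033 × 1.005347 = 472.6169
Market HK$464.10 < fair 472.6169: forward underpriced → reverse cash-and-carry (short the stock, invest proceeds at r, pay the dividends, go long the forward).
Profit at T = |F_mkt − F*| = |464.10 − 472.6169| = HK$8.52 per share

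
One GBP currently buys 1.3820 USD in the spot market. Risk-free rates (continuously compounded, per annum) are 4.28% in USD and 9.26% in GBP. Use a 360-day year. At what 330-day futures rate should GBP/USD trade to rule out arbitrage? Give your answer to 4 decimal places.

F = S·e^((r_USD − r_GBP)T) = 1.3820 · e^((0.0428 − 0.0926) × 330/360)
= 1.3820 · e^-0.045650 = 1.3820 × 0.955376
F = 1.3203 USD per GBP

1.3203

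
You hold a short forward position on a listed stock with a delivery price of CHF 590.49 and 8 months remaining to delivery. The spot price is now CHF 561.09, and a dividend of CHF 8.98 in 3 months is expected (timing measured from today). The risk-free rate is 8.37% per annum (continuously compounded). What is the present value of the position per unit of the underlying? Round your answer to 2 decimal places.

CHF 6.15

PV(remaining dividends) I = 8.98·e^(−0.0837·3/12) = 8.7940
Current forward F = (S − I)·e^(rT) = (561.09 − 8.7940)·e^(0.0837·8/12) = 552.2960 × 1.057386 = 583.9901
Value (long) = (F − K)·e^(−rT) = (583.9901 − 590.49) × 0.945728 = -6.1471
Short position value = −(long value) = CHF 6.15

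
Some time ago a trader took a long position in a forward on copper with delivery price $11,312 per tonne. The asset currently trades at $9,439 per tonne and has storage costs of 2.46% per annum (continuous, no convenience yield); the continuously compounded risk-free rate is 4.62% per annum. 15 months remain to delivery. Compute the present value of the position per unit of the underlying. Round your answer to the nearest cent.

-$943.48 per tonne

Current fair forward for the remaining 15 months: F = S·e^((r + u)·T), (r + u) = 0.0462 + 0.0246 = 0.0708
F = 9439 · e^(0.0708 × 15/12) = 9439 × 1.09253425 = 10312.4308
Value of long forward = (F − K)·e^(−rT) = (10312.4308 − 11312) · e^(−0.0462·15/12)
= -999.5692 × 0.94388589 = -943.48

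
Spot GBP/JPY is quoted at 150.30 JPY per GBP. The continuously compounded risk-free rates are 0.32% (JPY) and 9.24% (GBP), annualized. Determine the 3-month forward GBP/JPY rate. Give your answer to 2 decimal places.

146.99

F = S·e^((r_JPY − r_GBP)T) = 150.30 · e^((0.0032 − 0.0924) × 3/12)
= 150.30 · e^-0.022300 = 150.30 × 0.977947
F = 146.99 JPY per GBP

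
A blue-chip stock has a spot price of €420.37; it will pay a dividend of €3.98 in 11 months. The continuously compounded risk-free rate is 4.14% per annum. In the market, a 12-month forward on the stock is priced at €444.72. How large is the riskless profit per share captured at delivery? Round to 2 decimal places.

€10.58 per share

PV(dividends) I = 3.98·e^(−0.0414·11/12) = 3.8318
Fair forward F* = (S − I)·e^(rT) = (420.37 − 3.8318)·e^0.041400 = 416.5382 × 1.042269 = 434.1449
Market €444.72 > fair 434.1449: forward overpriced → cash-and-carry (borrow at r, buy the stock and collect the dividends, short the forward).
Profit at T = |F_mkt − F*| = |444.72 − 434.1449| = €10.58 per share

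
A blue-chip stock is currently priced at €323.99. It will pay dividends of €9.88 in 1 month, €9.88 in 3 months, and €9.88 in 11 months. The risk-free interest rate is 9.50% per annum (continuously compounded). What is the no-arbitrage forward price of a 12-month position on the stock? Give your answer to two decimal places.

PV(dividends) I = 9.88·e^(−0.0950·1/12) + 9.88·e^(−0.0950·3/12) + 9.88·e^(−0.0950·11/12)
I = 9.8021 + 9.6481 + 9.0560 = 28.5062
F = (S − I)·e^(rT) = (323.99 − 28.5062) · e^(0.0950·12/12)
= 295.4838 · e^0.095000 = 295.4838 × 1.099659 = €324.93

€324.93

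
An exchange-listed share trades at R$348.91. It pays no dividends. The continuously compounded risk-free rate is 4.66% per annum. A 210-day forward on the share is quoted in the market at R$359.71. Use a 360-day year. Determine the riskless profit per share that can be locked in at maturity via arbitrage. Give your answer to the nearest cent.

R$1.19 per share

Fair forward: F* = S·e^(carry·T), with carry = r = 0.0466
F* = 348.91 · e^(0.0466 × 210/360) = 348.91 · e^0.027183 = 348.91 × 1.027556 = R$358.5246
Market R$359.71 > fair R$358.5246: forward overpriced → cash-and-carry (buy spot, short the forward).
At maturity, profit = |F_mkt − F*| = |359.71 − 358.5246| = R$1.19 per share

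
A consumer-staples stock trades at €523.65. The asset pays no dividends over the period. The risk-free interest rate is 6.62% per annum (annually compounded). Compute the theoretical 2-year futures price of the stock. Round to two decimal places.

F = S · (1+r)^T
= 523.65 × 1.136782
F = €595.28

€595.28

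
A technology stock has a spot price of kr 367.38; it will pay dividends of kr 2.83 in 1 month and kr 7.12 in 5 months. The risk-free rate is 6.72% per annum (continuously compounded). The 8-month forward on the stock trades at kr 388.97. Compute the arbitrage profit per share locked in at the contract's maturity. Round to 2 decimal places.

kr 14.94 per share

PV(dividends) I = 2.83·e^(−0.0672·1/12) + 7.12·e^(−0.0672·5/12) = 9.7376
Fair forward F* = (S − I)·e^(rT) = (367.38 − 9.7376)·e^0.044800 = 357.6424 × 1.045819 = 374.0292
Market kr 388.97 > fair 374.0292: forward overpriced → cash-and-carry (borrow at r, buy the stock and collect the dividends, short the forward).
Profit at T = |F_mkt − F*| = |388.97 − 374.0292| = kr 14.94 per share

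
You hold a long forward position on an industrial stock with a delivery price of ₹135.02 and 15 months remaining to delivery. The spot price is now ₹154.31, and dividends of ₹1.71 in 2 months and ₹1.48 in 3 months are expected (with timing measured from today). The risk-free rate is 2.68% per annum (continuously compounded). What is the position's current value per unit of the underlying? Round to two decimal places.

PV(remaining dividends) I = 1.71·e^(−0.0268·2/12) + 1.48·e^(−0.0268·3/12) = 3.1725
Current forward F = (S − I)·e^(rT) = (154.31 − 3.1725)·e^(0.0268·15/12) = 151.1375 × 1.034067 = 156.2863
Value (long) = (F − K)·e^(−rT) = (156.2863 − 135.02) × 0.967055 = 20.5657
Value = ₹20.57

₹20.57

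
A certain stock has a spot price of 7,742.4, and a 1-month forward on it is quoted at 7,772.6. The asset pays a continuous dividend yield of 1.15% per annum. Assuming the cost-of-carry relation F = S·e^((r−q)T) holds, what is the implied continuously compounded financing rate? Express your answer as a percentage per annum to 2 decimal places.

5.82%

From F = S·e^((r−q)T): (r − q) = ln(F/S)/T
ln(7772.6/7742.4) = ln(1.003901) = 0.003893
(r − q) = 0.003893 / (1/12) = 0.046716
r = ln(F/S)/T + q = 0.046716 + 0.0115 = 0.058216
r = 5.82%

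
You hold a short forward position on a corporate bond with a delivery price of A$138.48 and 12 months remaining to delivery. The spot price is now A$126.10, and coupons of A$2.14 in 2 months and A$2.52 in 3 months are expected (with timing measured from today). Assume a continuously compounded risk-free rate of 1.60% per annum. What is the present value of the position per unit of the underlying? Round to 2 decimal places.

PV(remaining coupons) I = 2.14·e^(−0.0160·2/12) + 2.52·e^(−0.0160·3/12) = 4.6442
Current forward F = (S − I)·e^(rT) = (126.10 − 4.6442)·e^(0.0160·12/12) = 121.4558 × 1.016129 = 123.4148
Value (long) = (F − K)·e^(−rT) = (123.4148 − 138.48) × 0.984127 = -14.8261
Short position value = −(long value) = A$14.83

A$14.83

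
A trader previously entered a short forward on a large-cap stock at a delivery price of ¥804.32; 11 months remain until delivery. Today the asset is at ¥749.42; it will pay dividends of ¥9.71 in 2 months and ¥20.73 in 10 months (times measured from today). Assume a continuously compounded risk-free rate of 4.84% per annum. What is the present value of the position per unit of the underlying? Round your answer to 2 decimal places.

PV(remaining dividends) I = 9.71·e^(−0.0484·2/12) + 20.73·e^(−0.0484·10/12) = 29.5425
Current forward F = (S − I)·e^(rT) = (749.42 − 29.5425)·e^(0.0484·11/12) = 719.8775 × 1.045366 = 752.5355
Value (long) = (F − K)·e^(−rT) = (752.5355 − 804.32) × 0.956603 = -49.5372
Short position value = −(long value) = ¥49.54

¥49.54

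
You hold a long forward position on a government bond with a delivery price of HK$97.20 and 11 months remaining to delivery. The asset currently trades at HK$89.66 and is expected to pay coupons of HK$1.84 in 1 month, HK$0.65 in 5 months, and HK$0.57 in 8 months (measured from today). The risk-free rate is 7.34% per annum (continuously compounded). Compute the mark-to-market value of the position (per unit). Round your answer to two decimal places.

-HK$4.22

PV(remaining coupons) I = 1.84·e^(−0.0734·1/12) + 0.65·e^(−0.0734·5/12) + 0.57·e^(−0.0734·8/12) = 3.0020
Current forward F = (S − I)·e^(rT) = (89.66 − 3.0020)·e^(0.0734·11/12) = 86.6580 × 1.069598 = 92.6892
Value (long) = (F − K)·e^(−rT) = (92.6892 − 97.20) × 0.934930 = -4.2173
Value = -HK$4.22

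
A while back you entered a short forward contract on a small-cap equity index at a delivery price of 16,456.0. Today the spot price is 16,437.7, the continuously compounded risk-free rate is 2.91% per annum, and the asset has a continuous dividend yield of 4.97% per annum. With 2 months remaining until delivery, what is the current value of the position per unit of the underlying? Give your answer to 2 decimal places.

74.28

Current fair forward for the remaining 2 months: F = S·e^((r − q)·T), (r − q) = 0.0291 − 0.0497 = -0.0206
F = 16437.7 · e^(-0.0206 × 2/12) = 16437.7 × 0.99657255 = 16381.3606
Value of long forward = (F − K)·e^(−rT) = (16381.3606 − 16456.0) · e^(−0.0291·2/12)
= -74.6394 × 0.99516174 = -74.28
Short position value = −(long value) = 74.28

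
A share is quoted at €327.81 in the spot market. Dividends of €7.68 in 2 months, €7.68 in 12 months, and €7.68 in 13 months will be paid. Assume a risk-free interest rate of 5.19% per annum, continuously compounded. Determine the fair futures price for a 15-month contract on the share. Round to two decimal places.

€326.13

PV(dividends) I = 7.68·e^(−0.0519·2/12) + 7.68·e^(−0.0519·12/12) + 7.68·e^(−0.0519·13/12)
I = 7.6139 + 7.2916 + 7.2601 = 22.1656
F = (S − I)·e^(rT) = (327.81 − 22.1656) · e^(0.0519·15/12)
= 305.6444 · e^0.064875 = 305.6444 × 1.067026 = €326.13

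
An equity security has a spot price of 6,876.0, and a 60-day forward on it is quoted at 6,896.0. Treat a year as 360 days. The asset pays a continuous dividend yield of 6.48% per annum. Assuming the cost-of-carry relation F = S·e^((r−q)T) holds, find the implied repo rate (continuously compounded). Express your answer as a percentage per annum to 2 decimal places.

From F = S·e^((r−q)T): (r − q) = ln(F/S)/T
ln(6896.0/6876.0) = ln(1.002909) = 0.002905
(r − q) = 0.002905 / (60/360) = 0.017430
r = ln(F/S)/T + q = 0.017430 + 0.0648 = 0.082230
r = 8.22%

8.22%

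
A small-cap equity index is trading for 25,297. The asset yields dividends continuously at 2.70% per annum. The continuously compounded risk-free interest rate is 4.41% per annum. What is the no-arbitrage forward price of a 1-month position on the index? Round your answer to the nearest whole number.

F = S·e^((r − q)T) = 25297 · e^((0.0441 − 0.0270) × 1/12)
= 25297 · e^0.001425 = 25297 × 1.001426
F = 25,333

25,333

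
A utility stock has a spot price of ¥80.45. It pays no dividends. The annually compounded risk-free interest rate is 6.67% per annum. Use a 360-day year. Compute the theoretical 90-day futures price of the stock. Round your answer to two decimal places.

¥81.76

F = S · (1+r)^T
= 80.45 × 1.016273
F = ¥81.76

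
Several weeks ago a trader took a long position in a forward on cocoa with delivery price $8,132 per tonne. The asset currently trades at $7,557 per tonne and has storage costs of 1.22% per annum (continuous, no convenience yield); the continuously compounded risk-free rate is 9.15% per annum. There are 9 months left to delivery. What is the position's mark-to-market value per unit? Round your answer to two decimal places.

$33.80 per tonne

Current fair forward for the remaining 9 months: F = S·e^((r + u)·T), (r + u) = 0.0915 + 0.0122 = 0.1037
F = 7557 · e^(0.1037 × 9/12) = 7557 × 1.08087943 = 8168.2059
Value of long forward = (F − K)·e^(−rT) = (8168.2059 − 8132) · e^(−0.0915·9/12)
= 36.2059 × 0.93367674 = 33.80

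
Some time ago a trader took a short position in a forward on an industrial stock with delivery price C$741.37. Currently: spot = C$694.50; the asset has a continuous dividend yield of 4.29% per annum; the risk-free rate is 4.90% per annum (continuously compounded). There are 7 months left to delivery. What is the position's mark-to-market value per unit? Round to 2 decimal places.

Current fair forward for the remaining 7 months: F = S·e^((r − q)·T), (r − q) = 0.0490 − 0.0429 = 0.0061
F = 694.50 · e^(0.0061 × 7/12) = 694.50 × 1.003565 = 696.9759
Value of long forward = (F − K)·e^(−rT) = (696.9759 − 741.37) · e^(−0.0490·7/12)
= -44.3941 × 0.971821 = -43.14
Short position value = −(long value) = C$43.14

C$43.14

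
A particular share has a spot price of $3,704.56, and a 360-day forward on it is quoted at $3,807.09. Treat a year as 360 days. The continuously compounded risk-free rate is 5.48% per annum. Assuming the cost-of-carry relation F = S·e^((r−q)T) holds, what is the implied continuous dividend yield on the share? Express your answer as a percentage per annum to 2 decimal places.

2.75%

From F = S·e^((r−q)T): (r − q) = ln(F/S)/T
ln(3807.09/3704.56) = ln(1.027677) = 0.027301
(r − q) = 0.027301 / (360/360) = 0.027301
q = r − ln(F/S)/T = 0.0548 − 0.027301 = 0.027499
q = 2.75%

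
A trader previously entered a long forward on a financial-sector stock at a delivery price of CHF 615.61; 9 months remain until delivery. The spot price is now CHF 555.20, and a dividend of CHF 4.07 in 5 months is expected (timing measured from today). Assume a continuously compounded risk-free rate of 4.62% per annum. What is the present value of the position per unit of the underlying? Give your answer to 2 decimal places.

PV(remaining dividends) I = 4.07·e^(−0.0462·5/12) = 3.9924
Current forward F = (S − I)·e^(rT) = (555.20 − 3.9924)·e^(0.0462·9/12) = 551.2076 × 1.035257 = 570.6415
Value (long) = (F − K)·e^(−rT) = (570.6415 − 615.61) × 0.965943 = -43.4370
Value = -CHF 43.44

-CHF 43.44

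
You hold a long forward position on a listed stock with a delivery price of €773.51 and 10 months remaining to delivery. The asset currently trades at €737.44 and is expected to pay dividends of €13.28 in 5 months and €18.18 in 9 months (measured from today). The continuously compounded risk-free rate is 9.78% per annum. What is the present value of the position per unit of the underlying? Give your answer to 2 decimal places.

PV(remaining dividends) I = 13.28·e^(−0.0978·5/12) + 18.18·e^(−0.0978·9/12) = 29.6439
Current forward F = (S − I)·e^(rT) = (737.44 − 29.6439)·e^(0.0978·10/12) = 707.7961 × 1.084913 = 767.8972
Value (long) = (F − K)·e^(−rT) = (767.8972 − 773.51) × 0.921733 = -5.1735
Value = -€5.17

-€5.17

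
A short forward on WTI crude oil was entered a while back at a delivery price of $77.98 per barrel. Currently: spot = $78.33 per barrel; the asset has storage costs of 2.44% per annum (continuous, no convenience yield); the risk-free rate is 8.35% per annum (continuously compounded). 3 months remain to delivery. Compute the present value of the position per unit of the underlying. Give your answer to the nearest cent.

-$2.44 per barrel

Current fair forward for the remaining 3 months: F = S·e^((r + u)·T), (r + u) = 0.0835 + 0.0244 = 0.1079
F = 78.33 · e^(0.1079 × 3/12) = 78.33 × 1.027342 = 80.4717
Value of long forward = (F − K)·e^(−rT) = (80.4717 − 77.98) · e^(−0.0835·3/12)
= 2.4917 × 0.979341 = 2.44
Short position value = −(long value) = -$2.44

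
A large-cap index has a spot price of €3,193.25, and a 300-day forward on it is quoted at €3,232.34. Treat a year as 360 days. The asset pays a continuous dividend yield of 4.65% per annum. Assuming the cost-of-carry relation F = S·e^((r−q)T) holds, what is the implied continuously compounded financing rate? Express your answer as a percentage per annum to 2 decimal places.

From F = S·e^((r−q)T): (r − q) = ln(F/S)/T
ln(3232.34/3193.25) = ln(1.012241) = 0.012167
(r − q) = 0.012167 / (300/360) = 0.014600
r = ln(F/S)/T + q = 0.014600 + 0.0465 = 0.061100
r = 6.11%

6.11%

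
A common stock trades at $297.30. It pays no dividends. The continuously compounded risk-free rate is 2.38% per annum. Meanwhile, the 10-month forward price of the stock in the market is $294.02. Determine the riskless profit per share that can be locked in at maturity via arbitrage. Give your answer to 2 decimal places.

Fair forward: F* = S·e^(carry·T), with carry = r = 0.0238
F* = 297.30 · e^(0.0238 × 10/12) = 297.30 · e^0.019833 = 297.30 × 1.020031 = $303.2552
Market $294.02 < fair $303.2552: forward underpriced → reverse cash-and-carry (short spot, go long the forward).
At maturity, profit = |F_mkt − F*| = |294.02 − 303.2552| = $9.24 per share

$9.24 per share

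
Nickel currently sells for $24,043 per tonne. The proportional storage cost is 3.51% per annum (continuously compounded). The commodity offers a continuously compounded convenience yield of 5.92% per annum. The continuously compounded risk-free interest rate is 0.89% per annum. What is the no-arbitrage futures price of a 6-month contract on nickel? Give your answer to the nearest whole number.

$23,861 per tonne

Net carry = r + u − y = 0.0089 + 0.0351 − 0.0592 = -0.0152
F = S·e^((r+u−y)T) = 24043 · e^(-0.0152 × 6/12) = 24043 · e^-0.007600
= 24043 × 0.992429 = $23,861 per tonne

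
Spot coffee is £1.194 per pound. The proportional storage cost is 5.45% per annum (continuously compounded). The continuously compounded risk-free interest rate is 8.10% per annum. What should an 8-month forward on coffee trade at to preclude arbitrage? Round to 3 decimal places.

£1.307 per pound

Net carry = r + u − y = 0.0810 + 0.0545 − 0.0000 = 0.1355
F = S·e^((r+u−y)T) = 1.194 · e^(0.1355 × 8/12) = 1.194 · e^0.090333
= 1.194 × 1.094539 = £1.307 per pound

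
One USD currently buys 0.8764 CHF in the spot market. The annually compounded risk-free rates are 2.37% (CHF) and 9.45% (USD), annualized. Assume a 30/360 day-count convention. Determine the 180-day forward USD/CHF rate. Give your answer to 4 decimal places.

By covered interest parity, F = S · (1+r_CHF)^T / (1+r_USD)^T
= 0.8764 × 1.011781 / 1.046184 = 0.8764 × 0.967116
F = 0.8476 CHF per USD

0.8476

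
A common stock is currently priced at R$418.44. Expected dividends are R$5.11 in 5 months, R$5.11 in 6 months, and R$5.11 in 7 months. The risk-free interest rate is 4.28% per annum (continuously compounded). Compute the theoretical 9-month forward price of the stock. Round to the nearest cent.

R$416.59

PV(dividends) I = 5.11·e^(−0.0428·5/12) + 5.11·e^(−0.0428·6/12) + 5.11·e^(−0.0428·7/12)
I = 5.0197 + 5.0018 + 4.9840 = 15.0055
F = (S − I)·e^(rT) = (418.44 − 15.0055) · e^(0.0428·9/12)
= 403.4345 · e^0.032100 = 403.4345 × 1.032621 = R$416.59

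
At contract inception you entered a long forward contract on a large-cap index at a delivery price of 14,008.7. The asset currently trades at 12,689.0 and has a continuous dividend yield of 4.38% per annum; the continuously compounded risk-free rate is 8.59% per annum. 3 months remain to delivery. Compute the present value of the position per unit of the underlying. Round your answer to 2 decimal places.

Current fair forward for the remaining 3 months: F = S·e^((r − q)·T), (r − q) = 0.0859 − 0.0438 = 0.0421
F = 12689.0 · e^(0.0421 × 3/12) = 12689.0 × 1.01058058 = 12823.2570
Value of long forward = (F − K)·e^(−rT) = (12823.2570 − 14008.7) · e^(−0.0859·3/12)
= -1185.4430 × 0.97875395 = -1160.26

-1160.26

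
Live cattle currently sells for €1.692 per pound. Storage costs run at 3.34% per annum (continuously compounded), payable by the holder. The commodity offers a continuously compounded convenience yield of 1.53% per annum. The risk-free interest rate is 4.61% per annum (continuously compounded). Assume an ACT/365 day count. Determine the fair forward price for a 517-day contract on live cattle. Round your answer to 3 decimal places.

€1.853 per pound

Net carry = r + u − y = 0.0461 + 0.0334 − 0.0153 = 0.0642
F = S·e^((r+u−y)T) = 1.692 · e^(0.0642 × 517/365) = 1.692 · e^0.090935
= 1.692 × 1.095198 = €1.853 per pound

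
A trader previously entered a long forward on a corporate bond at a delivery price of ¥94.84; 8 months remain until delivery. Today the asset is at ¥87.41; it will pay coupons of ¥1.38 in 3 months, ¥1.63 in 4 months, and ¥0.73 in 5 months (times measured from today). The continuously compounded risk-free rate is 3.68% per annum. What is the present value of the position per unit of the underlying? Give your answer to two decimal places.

PV(remaining coupons) I = 1.38·e^(−0.0368·3/12) + 1.63·e^(−0.0368·4/12) + 0.73·e^(−0.0368·5/12) = 3.6964
Current forward F = (S − I)·e^(rT) = (87.41 − 3.6964)·e^(0.0368·8/12) = 83.7136 × 1.024837 = 85.7928
Value (long) = (F − K)·e^(−rT) = (85.7928 − 94.84) × 0.975765 = -8.8279
Value = -¥8.83

-¥8.83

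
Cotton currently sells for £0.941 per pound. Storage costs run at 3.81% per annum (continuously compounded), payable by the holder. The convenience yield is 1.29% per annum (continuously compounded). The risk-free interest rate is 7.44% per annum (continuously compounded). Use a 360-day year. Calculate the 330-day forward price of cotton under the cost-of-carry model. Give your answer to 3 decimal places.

Net carry = r + u − y = 0.0744 + 0.0381 − 0.0129 = 0.0996
F = S·e^((r+u−y)T) = 0.941 · e^(0.0996 × 330/360) = 0.941 · e^0.091300
= 0.941 × 1.095598 = £1.031 per pound

£1.031 per pound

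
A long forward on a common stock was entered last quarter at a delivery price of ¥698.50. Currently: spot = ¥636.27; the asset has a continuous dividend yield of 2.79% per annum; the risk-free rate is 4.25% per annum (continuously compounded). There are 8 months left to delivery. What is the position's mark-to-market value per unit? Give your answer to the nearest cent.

-¥54.44

Current fair forward for the remaining 8 months: F = S·e^((r − q)·T), (r − q) = 0.0425 − 0.0279 = 0.0146
F = 636.27 · e^(0.0146 × 8/12) = 636.27 × 1.009781 = 642.4934
Value of long forward = (F − K)·e^(−rT) = (642.4934 − 698.50) · e^(−0.0425·8/12)
= -56.0066 × 0.972064 = -54.44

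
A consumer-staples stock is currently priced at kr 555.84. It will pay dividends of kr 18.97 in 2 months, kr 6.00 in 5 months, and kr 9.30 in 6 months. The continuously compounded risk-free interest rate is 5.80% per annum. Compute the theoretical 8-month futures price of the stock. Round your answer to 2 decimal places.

PV(dividends) I = 18.97·e^(−0.0580·2/12) + 6.00·e^(−0.0580·5/12) + 9.30·e^(−0.0580·6/12)
I = 18.7875 + 5.8567 + 9.0342 = 33.6784
F = (S − I)·e^(rT) = (555.84 − 33.6784) · e^(0.0580·8/12)
= 522.1616 · e^0.038667 = 522.1616 × 1.039424 = kr 542.75

kr 542.75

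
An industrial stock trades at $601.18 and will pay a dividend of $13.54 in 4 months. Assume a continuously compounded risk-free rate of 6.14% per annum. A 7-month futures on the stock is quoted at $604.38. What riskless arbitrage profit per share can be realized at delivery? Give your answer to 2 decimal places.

$4.97 per share

PV(dividends) I = 13.54·e^(−0.0614·4/12) = 13.2657
Fair futures F* = (S − I)·e^(rT) = (601.18 − 13.2657)·e^0.035817 = 587.9143 × 1.036466 = 609.3532
Market $604.38 < fair 609.3532: forward underpriced → reverse cash-and-carry (short the stock, invest proceeds at r, pay the dividends, go long the forward).
Profit at T = |F_mkt − F*| = |604.38 − 609.3532| = $4.97 per share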